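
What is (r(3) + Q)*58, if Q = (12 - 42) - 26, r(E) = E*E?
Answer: -2726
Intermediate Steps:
r(E) = E**2
Q = -56 (Q = -30 - 26 = -56)
(r(3) + Q)*58 = (3**2 - 56)*58 = (9 - 56)*58 = -47*58 = -2726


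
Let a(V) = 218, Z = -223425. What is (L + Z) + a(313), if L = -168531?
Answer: -391738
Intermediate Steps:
(L + Z) + a(313) = (-168531 - 223425) + 218 = -391956 + 218 = -391738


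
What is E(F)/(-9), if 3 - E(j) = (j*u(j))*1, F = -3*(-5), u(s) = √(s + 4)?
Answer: -⅓ + 5*√19/3 ≈ 6.9315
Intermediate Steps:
u(s) = √(4 + s)
F = 15
E(j) = 3 - j*√(4 + j)
E(F)/(-9) = (3 - 1*15*√(4 + 15))/(-9) = (3 - 1*15*√19)*(-⅑) = (3 - 15*√19)*(-⅑) = -⅓ + 5*√19/3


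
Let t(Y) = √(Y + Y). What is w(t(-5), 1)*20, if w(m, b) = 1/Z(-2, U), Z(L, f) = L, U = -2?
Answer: -10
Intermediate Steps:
t(Y) = √2*√Y (t(Y) = √(2*Y) = √2*√Y)
w(m, b) = -½ (w(m, b) = 1/(-2) = 1*(-½) = -½)
w(t(-5), 1)*20 = -½*20 = -10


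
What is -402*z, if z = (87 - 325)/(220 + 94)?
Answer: 47838/157 ≈ 304.70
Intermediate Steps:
z = -119/157 (z = -238/314 = -238*1/314 = -119/157 ≈ -0.75796)
-402*z = -402*(-119/157) = 47838/157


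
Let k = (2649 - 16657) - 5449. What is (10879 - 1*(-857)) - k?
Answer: 31193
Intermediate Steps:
k = -19457 (k = -14008 - 5449 = -19457)
(10879 - 1*(-857)) - k = (10879 - 1*(-857)) - 1*(-19457) = (10879 + 857) + 19457 = 11736 + 19457 = 31193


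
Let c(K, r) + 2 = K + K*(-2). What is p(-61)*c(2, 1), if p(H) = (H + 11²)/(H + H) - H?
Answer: -14764/61 ≈ -242.03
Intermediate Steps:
c(K, r) = -2 - K (c(K, r) = -2 + (K + K*(-2)) = -2 + (K - 2*K) = -2 - K)
p(H) = -H + (121 + H)/(2*H) (p(H) = (H + 121)/((2*H)) - H = (121 + H)*(1/(2*H)) - H = (121 + H)/(2*H) - H = -H + (121 + H)/(2*H))
p(-61)*c(2, 1) = (½ - 1*(-61) + (121/2)/(-61))*(-2 - 1*2) = (½ + 61 + (121/2)*(-1/61))*(-2 - 2) = (½ + 61 - 121/122)*(-4) = (3691/61)*(-4) = -14764/61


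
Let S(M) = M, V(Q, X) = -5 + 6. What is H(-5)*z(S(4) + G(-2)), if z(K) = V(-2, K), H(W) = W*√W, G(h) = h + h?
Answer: -5*I*√5 ≈ -11.18*I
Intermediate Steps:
G(h) = 2*h
V(Q, X) = 1
H(W) = W^(3/2)
z(K) = 1
H(-5)*z(S(4) + G(-2)) = (-5)^(3/2)*1 = -5*I*√5*1 = -5*I*√5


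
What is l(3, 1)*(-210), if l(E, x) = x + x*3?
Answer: -840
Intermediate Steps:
l(E, x) = 4*x (l(E, x) = x + 3*x = 4*x)
l(3, 1)*(-210) = (4*1)*(-210) = 4*(-210) = -840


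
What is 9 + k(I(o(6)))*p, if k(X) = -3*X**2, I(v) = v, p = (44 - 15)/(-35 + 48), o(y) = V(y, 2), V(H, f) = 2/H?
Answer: 322/39 ≈ 8.2564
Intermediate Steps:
o(y) = 2/y
p = 29/13 ≈ 2.2308
9 + k(I(o(6)))*p = 9 - 3*(2/6)**2*(29/13) = 9 - 3*(2*(1/6))**2*(29/13) = 9 - 3*(1/3)**2*(29/13) = 9 - 3*1/9*(29/13) = 9 - 1/3*29/13 = 9 - 29/39 = 322/39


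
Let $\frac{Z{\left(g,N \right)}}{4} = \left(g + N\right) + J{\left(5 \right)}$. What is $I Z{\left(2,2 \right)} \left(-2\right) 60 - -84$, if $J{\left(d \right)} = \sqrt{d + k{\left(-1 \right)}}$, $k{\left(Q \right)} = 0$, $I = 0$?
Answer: $84$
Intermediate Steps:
$J{\left(d \right)} = \sqrt{d}$ ($J{\left(d \right)} = \sqrt{d + 0} = \sqrt{d}$)
$Z{\left(g,N \right)} = 4 N + 4 g + 4 \sqrt{5}$ ($Z{\left(g,N \right)} = 4 \left(\left(g + N\right) + \sqrt{5}\right) = 4 \left(\left(N + g\right) + \sqrt{5}\right) = 4 \left(N + g + \sqrt{5}\right) = 4 N + 4 g + 4 \sqrt{5}$)
$I Z{\left(2,2 \right)} \left(-2\right) 60 - -84 = 0 \left(4 \cdot 2 + 4 \cdot 2 + 4 \sqrt{5}\right) \left(-2\right) 60 - -84 = 0 \left(8 + 8 + 4 \sqrt{5}\right) \left(-2\right) 60 + 84 = 0 \left(16 + 4 \sqrt{5}\right) \left(-2\right) 60 + 84 = 0 \left(-2\right) 60 + 84 = 0 \cdot 60 + 84 = 0 + 84 = 84$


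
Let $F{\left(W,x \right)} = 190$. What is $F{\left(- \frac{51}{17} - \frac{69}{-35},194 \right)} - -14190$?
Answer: $14380$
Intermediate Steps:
$F{\left(- \frac{51}{17} - \frac{69}{-35},194 \right)} - -14190 = 190 - -14190 = 190 + 14190 = 14380$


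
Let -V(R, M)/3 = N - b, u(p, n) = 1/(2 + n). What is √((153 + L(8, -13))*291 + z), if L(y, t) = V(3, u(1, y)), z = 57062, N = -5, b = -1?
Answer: √105077 ≈ 324.16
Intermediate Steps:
V(R, M) = 12 (V(R, M) = -3*(-5 - 1*(-1)) = -3*(-5 + 1) = -3*(-4) = 12)
L(y, t) = 12
√((153 + L(8, -13))*291 + z) = √((153 + 12)*291 + 57062) = √(165*291 + 57062) = √(48015 + 57062) = √105077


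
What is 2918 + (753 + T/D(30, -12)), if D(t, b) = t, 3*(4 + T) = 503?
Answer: 330881/90 ≈ 3676.5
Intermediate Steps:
T = 491/3 (T = -4 + (1/3)*503 = -4 + 503/3 = 491/3 ≈ 163.67)
2918 + (753 + T/D(30, -12)) = 2918 + (753 + (491/3)/30) = 2918 + (753 + (491/3)*(1/30)) = 2918 + (753 + 491/90) = 2918 + 68261/90 = 330881/90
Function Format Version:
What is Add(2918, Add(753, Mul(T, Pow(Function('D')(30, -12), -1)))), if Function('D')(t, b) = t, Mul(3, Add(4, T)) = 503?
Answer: Rational(330881, 90) ≈ 3676.5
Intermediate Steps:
T = Rational(491, 3) (T = Add(-4, Mul(Rational(1, 3), 503)) = Add(-4, Rational(503, 3)) = Rational(491, 3) ≈ 163.67)
Add(2918, Add(753, Mul(T, Pow(Function('D')(30, -12), -1)))) = Add(2918, Add(753, Mul(Rational(491, 3), Pow(30, -1)))) = Add(2918, Add(753, Mul(Rational(491, 3), Rational(1, 30)))) = Add(2918, Add(753, Rational(491, 90))) = Add(2918, Rational(68261, 90)) = Rational(330881, 90)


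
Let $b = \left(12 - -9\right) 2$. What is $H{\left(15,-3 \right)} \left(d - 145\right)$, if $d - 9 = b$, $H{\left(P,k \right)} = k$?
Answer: $282$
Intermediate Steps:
$b = 42$ ($b = \left(12 + 9\right) 2 = 21 \cdot 2 = 42$)
$d = 51$ ($d = 9 + 42 = 51$)
$H{\left(15,-3 \right)} \left(d - 145\right) = - 3 \left(51 - 145\right) = \left(-3\right) \left(-94\right) = 282$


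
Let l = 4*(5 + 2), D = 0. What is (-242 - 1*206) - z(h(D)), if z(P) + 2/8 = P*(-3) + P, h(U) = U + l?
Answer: -1567/4 ≈ -391.75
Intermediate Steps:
l = 28 (l = 4*7 = 28)
h(U) = 28 + U (h(U) = U + 28 = 28 + U)
z(P) = -¼ - 2*P (z(P) = -¼ + (P*(-3) + P) = -¼ + (-3*P + P) = -¼ - 2*P)
(-242 - 1*206) - z(h(D)) = (-242 - 1*206) - (-¼ - 2*(28 + 0)) = (-242 - 206) - (-¼ - 2*28) = -448 - (-¼ - 56) = -448 - 1*(-225/4) = -448 + 225/4 = -1567/4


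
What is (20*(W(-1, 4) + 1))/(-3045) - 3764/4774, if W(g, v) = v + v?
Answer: -58670/69223 ≈ -0.84755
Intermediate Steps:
W(g, v) = 2*v
(20*(W(-1, 4) + 1))/(-3045) - 3764/4774 = (20*(2*4 + 1))/(-3045) - 3764/4774 = (20*(8 + 1))*(-1/3045) - 3764*1/4774 = (20*9)*(-1/3045) - 1882/2387 = 180*(-1/3045) - 1882/2387 = -12/203 - 1882/2387 = -58670/69223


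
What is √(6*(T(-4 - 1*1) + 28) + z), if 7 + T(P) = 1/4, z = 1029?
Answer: 3*√514/2 ≈ 34.007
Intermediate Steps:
T(P) = -27/4 (T(P) = -7 + 1/4 = -7 + ¼ = -27/4)
√(6*(T(-4 - 1*1) + 28) + z) = √(6*(-27/4 + 28) + 1029) = √(6*(85/4) + 1029) = √(255/2 + 1029) = √(2313/2) = 3*√514/2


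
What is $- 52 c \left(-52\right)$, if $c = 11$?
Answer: $29744$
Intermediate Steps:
$- 52 c \left(-52\right) = \left(-52\right) 11 \left(-52\right) = \left(-572\right) \left(-52\right) = 29744$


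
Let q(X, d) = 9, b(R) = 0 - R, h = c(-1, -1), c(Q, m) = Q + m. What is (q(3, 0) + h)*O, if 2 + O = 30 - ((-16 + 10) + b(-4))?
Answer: 210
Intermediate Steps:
h = -2 (h = -1 - 1 = -2)
b(R) = -R
O = 30 (O = -2 + (30 - ((-16 + 10) - 1*(-4))) = -2 + (30 - (-6 + 4)) = -2 + (30 - 1*(-2)) = -2 + (30 + 2) = -2 + 32 = 30)
(q(3, 0) + h)*O = (9 - 2)*30 = 7*30 = 210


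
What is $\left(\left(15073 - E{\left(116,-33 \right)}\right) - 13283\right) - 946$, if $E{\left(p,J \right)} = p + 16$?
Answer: $712$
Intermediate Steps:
$E{\left(p,J \right)} = 16 + p$
$\left(\left(15073 - E{\left(116,-33 \right)}\right) - 13283\right) - 946 = \left(\left(15073 - \left(16 + 116\right)\right) - 13283\right) - 946 = \left(\left(15073 - 132\right) - 13283\right) + \left(-2225 + 1279\right) = \left(\left(15073 - 132\right) - 13283\right) - 946 = \left(14941 - 13283\right) - 946 = 1658 - 946 = 712$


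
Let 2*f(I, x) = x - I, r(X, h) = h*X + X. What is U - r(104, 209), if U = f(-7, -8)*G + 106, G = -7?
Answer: -43461/2 ≈ -21731.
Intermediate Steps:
r(X, h) = X + X*h (r(X, h) = X*h + X = X + X*h)
f(I, x) = x/2 - I/2 (f(I, x) = (x - I)/2 = x/2 - I/2)
U = 219/2 (U = ((1/2)*(-8) - 1/2*(-7))*(-7) + 106 = (-4 + 7/2)*(-7) + 106 = -1/2*(-7) + 106 = 7/2 + 106 = 219/2 ≈ 109.50)
U - r(104, 209) = 219/2 - 104*(1 + 209) = 219/2 - 104*210 = 219/2 - 1*21840 = 219/2 - 21840 = -43461/2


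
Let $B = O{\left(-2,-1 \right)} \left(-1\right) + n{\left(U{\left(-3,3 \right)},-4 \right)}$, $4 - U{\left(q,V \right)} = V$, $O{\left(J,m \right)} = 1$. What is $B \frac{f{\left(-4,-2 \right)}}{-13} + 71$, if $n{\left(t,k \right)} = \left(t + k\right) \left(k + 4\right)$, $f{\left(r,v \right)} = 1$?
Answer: $\frac{924}{13} \approx 71.077$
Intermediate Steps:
$U{\left(q,V \right)} = 4 - V$
$n{\left(t,k \right)} = \left(4 + k\right) \left(k + t\right)$ ($n{\left(t,k \right)} = \left(k + t\right) \left(4 + k\right) = \left(4 + k\right) \left(k + t\right)$)
$B = -1$ ($B = 1 \left(-1\right) + \left(\left(-4\right)^{2} + 4 \left(-4\right) + 4 \left(4 - 3\right) - 4 \left(4 - 3\right)\right) = -1 + \left(16 - 16 + 4 \left(4 - 3\right) - 4 \left(4 - 3\right)\right) = -1 + \left(16 - 16 + 4 \cdot 1 - 4\right) = -1 + \left(16 - 16 + 4 - 4\right) = -1 + 0 = -1$)
$B \frac{f{\left(-4,-2 \right)}}{-13} + 71 = - \frac{1}{-13} + 71 = - \frac{1 \left(-1\right)}{13} + 71 = \left(-1\right) \left(- \frac{1}{13}\right) + 71 = \frac{1}{13} + 71 = \frac{924}{13}$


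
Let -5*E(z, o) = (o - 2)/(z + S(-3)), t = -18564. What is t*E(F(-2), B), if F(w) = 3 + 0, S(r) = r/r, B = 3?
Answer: 4641/5 ≈ 928.20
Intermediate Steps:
S(r) = 1
F(w) = 3
E(z, o) = -(-2 + o)/(5*(1 + z)) (E(z, o) = -(o - 2)/(5*(z + 1)) = -(-2 + o)/(5*(1 + z)))
t*E(F(-2), B) = -18564*(2 - 1*3)/(5*(1 + 3)) = -18564*(2 - 3)/(5*4) = -18564*(-1)/(5*4) = -18564*(-1/20) = 4641/5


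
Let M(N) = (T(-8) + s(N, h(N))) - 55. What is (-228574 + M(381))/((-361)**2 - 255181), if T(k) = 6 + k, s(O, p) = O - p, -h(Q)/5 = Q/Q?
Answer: 45649/24972 ≈ 1.8280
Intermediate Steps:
h(Q) = -5 (h(Q) = -5*Q/Q = -5*1 = -5)
M(N) = -52 + N (M(N) = ((6 - 8) + (N - 1*(-5))) - 55 = (-2 + (N + 5)) - 55 = (-2 + (5 + N)) - 55 = (3 + N) - 55 = -52 + N)
(-228574 + M(381))/((-361)**2 - 255181) = (-228574 + (-52 + 381))/((-361)**2 - 255181) = (-228574 + 329)/(130321 - 255181) = -228245/(-124860) = -228245*(-1/124860) = 45649/24972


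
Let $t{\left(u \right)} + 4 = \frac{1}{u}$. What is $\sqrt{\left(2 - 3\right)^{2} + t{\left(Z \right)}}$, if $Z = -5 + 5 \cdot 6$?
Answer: $\frac{i \sqrt{74}}{5} \approx 1.7205 i$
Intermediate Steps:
$Z = 25$ ($Z = -5 + 30 = 25$)
$t{\left(u \right)} = -4 + \frac{1}{u}$
$\sqrt{\left(2 - 3\right)^{2} + t{\left(Z \right)}} = \sqrt{\left(2 - 3\right)^{2} - \left(4 - \frac{1}{25}\right)} = \sqrt{\left(-1\right)^{2} + \left(-4 + \frac{1}{25}\right)} = \sqrt{1 - \frac{99}{25}} = \sqrt{- \frac{74}{25}} = \frac{i \sqrt{74}}{5}$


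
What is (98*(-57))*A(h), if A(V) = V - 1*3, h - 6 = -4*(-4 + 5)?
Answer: 5586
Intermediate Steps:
h = 2 (h = 6 - 4*(-4 + 5) = 6 - 4*1 = 6 - 4 = 2)
A(V) = -3 + V (A(V) = V - 3 = -3 + V)
(98*(-57))*A(h) = (98*(-57))*(-3 + 2) = -5586*(-1) = 5586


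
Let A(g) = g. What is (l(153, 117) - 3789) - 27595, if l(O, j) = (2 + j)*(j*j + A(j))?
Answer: 1611530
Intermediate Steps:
l(O, j) = (2 + j)*(j + j²) (l(O, j) = (2 + j)*(j*j + j) = (2 + j)*(j² + j) = (2 + j)*(j + j²))
(l(153, 117) - 3789) - 27595 = (117*(2 + 117² + 3*117) - 3789) - 27595 = (117*(2 + 13689 + 351) - 3789) - 27595 = (117*14042 - 3789) - 27595 = (1642914 - 3789) - 27595 = 1639125 - 27595 = 1611530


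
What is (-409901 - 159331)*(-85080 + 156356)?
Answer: -40572580032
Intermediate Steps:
(-409901 - 159331)*(-85080 + 156356) = -569232*71276 = -40572580032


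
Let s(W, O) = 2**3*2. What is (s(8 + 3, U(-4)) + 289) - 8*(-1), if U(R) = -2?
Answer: 313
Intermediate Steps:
s(W, O) = 16 (s(W, O) = 8*2 = 16)
(s(8 + 3, U(-4)) + 289) - 8*(-1) = (16 + 289) - 8*(-1) = 305 + 8 = 313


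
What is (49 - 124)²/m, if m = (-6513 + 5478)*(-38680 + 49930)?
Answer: -1/2070 ≈ -0.00048309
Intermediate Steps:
m = -11643750 (m = -1035*11250 = -11643750)
(49 - 124)²/m = (49 - 124)²/(-11643750) = (-75)²*(-1/11643750) = 5625*(-1/11643750) = -1/2070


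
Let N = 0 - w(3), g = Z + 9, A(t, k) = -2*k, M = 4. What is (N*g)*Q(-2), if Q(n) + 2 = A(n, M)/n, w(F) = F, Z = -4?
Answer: -30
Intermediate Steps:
Q(n) = -2 - 8/n (Q(n) = -2 + (-2*4)/n = -2 - 8/n)
g = 5 (g = -4 + 9 = 5)
N = -3 (N = 0 - 1*3 = 0 - 3 = -3)
(N*g)*Q(-2) = (-3*5)*(-2 - 8/(-2)) = -15*(-2 - 8*(-½)) = -15*(-2 + 4) = -15*2 = -30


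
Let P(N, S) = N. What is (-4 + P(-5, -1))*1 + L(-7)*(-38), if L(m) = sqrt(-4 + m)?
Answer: -9 - 38*I*sqrt(11) ≈ -9.0 - 126.03*I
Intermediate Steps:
(-4 + P(-5, -1))*1 + L(-7)*(-38) = (-4 - 5)*1 + sqrt(-4 - 7)*(-38) = -9*1 + sqrt(-11)*(-38) = -9 + (I*sqrt(11))*(-38) = -9 - 38*I*sqrt(11)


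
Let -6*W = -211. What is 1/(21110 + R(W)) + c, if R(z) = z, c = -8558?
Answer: -1085762012/126871 ≈ -8558.0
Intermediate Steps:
W = 211/6 (W = -1/6*(-211) = 211/6 ≈ 35.167)
1/(21110 + R(W)) + c = 1/(21110 + 211/6) - 8558 = 1/(126871/6) - 8558 = 6/126871 - 8558 = -1085762012/126871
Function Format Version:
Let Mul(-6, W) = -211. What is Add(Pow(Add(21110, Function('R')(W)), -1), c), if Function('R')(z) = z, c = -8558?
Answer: Rational(-1085762012, 126871) ≈ -8558.0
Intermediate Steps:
W = Rational(211, 6) (W = Mul(Rational(-1, 6), -211) = Rational(211, 6) ≈ 35.167)
Add(Pow(Add(21110, Function('R')(W)), -1), c) = Add(Pow(Add(21110, Rational(211, 6)), -1), -8558) = Add(Pow(Rational(126871, 6), -1), -8558) = Add(Rational(6, 126871), -8558) = Rational(-1085762012, 126871)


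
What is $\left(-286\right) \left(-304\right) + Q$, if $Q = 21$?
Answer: $86965$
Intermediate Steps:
$\left(-286\right) \left(-304\right) + Q = \left(-286\right) \left(-304\right) + 21 = 86944 + 21 = 86965$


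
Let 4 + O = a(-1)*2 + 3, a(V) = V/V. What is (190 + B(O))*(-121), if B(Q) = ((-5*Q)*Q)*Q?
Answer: -22385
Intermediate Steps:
a(V) = 1
O = 1 (O = -4 + (1*2 + 3) = -4 + (2 + 3) = -4 + 5 = 1)
B(Q) = -5*Q³ (B(Q) = (-5*Q²)*Q = -5*Q³)
(190 + B(O))*(-121) = (190 - 5*1³)*(-121) = (190 - 5*1)*(-121) = (190 - 5)*(-121) = 185*(-121) = -22385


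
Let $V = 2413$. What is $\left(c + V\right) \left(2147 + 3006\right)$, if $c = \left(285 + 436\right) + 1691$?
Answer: $24863225$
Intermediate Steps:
$c = 2412$ ($c = 721 + 1691 = 2412$)
$\left(c + V\right) \left(2147 + 3006\right) = \left(2412 + 2413\right) \left(2147 + 3006\right) = 4825 \cdot 5153 = 24863225$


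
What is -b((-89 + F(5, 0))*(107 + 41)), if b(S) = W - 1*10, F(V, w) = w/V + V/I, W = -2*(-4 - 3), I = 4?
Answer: -4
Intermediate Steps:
W = 14 (W = -2*(-7) = 14)
F(V, w) = V/4 + w/V (F(V, w) = w/V + V/4 = V/4 + w/V)
b(S) = 4 (b(S) = 14 - 1*10 = 14 - 10 = 4)
-b((-89 + F(5, 0))*(107 + 41)) = -1*4 = -4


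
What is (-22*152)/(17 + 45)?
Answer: -1672/31 ≈ -53.935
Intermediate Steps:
(-22*152)/(17 + 45) = -3344/62 = -3344*1/62 = -1672/31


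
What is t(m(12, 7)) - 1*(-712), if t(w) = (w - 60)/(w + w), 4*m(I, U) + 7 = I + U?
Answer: 1405/2 ≈ 702.50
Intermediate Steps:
m(I, U) = -7/4 + I/4 + U/4 (m(I, U) = -7/4 + (I + U)/4 = -7/4 + (I/4 + U/4) = -7/4 + I/4 + U/4)
t(w) = (-60 + w)/(2*w) (t(w) = (-60 + w)/((2*w)) = (-60 + w)*(1/(2*w)) = (-60 + w)/(2*w))
t(m(12, 7)) - 1*(-712) = (-60 + (-7/4 + (1/4)*12 + (1/4)*7))/(2*(-7/4 + (1/4)*12 + (1/4)*7)) - 1*(-712) = (-60 + (-7/4 + 3 + 7/4))/(2*(-7/4 + 3 + 7/4)) + 712 = (1/2)*(-60 + 3)/3 + 712 = (1/2)*(1/3)*(-57) + 712 = -19/2 + 712 = 1405/2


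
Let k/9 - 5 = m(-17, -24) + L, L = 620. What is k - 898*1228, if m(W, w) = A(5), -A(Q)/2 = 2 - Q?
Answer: -1097065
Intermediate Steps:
A(Q) = -4 + 2*Q (A(Q) = -2*(2 - Q) = -4 + 2*Q)
m(W, w) = 6 (m(W, w) = -4 + 2*5 = -4 + 10 = 6)
k = 5679 (k = 45 + 9*(6 + 620) = 45 + 9*626 = 45 + 5634 = 5679)
k - 898*1228 = 5679 - 898*1228 = 5679 - 1102744 = -1097065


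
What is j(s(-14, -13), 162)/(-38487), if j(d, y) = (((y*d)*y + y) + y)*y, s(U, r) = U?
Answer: 19822968/12829 ≈ 1545.2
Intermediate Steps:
j(d, y) = y*(2*y + d*y²) (j(d, y) = (((d*y)*y + y) + y)*y = ((d*y² + y) + y)*y = ((y + d*y²) + y)*y = (2*y + d*y²)*y = y*(2*y + d*y²))
j(s(-14, -13), 162)/(-38487) = (162²*(2 - 14*162))/(-38487) = (26244*(2 - 2268))*(-1/38487) = (26244*(-2266))*(-1/38487) = -59468904*(-1/38487) = 19822968/12829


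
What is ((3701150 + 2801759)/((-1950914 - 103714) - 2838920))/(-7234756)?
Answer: 6502909/35403625754288 ≈ 1.8368e-7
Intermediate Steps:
((3701150 + 2801759)/((-1950914 - 103714) - 2838920))/(-7234756) = (6502909/(-2054628 - 2838920))*(-1/7234756) = (6502909/(-4893548))*(-1/7234756) = (6502909*(-1/4893548))*(-1/7234756) = -6502909/4893548*(-1/7234756) = 6502909/35403625754288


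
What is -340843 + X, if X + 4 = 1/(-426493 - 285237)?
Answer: -242591035311/711730 ≈ -3.4085e+5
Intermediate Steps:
X = -2846921/711730 (X = -4 + 1/(-426493 - 285237) = -4 + 1/(-711730) = -4 - 1/711730 = -2846921/711730 ≈ -4.0000)
-340843 + X = -340843 - 2846921/711730 = -242591035311/711730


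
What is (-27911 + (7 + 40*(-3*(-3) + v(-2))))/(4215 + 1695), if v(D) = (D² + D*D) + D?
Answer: -13652/2955 ≈ -4.6200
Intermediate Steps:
v(D) = D + 2*D² (v(D) = (D² + D²) + D = 2*D² + D = D + 2*D²)
(-27911 + (7 + 40*(-3*(-3) + v(-2))))/(4215 + 1695) = (-27911 + (7 + 40*(-3*(-3) - 2*(1 + 2*(-2)))))/(4215 + 1695) = (-27911 + (7 + 40*(9 - 2*(1 - 4))))/5910 = (-27911 + (7 + 40*(9 - 2*(-3))))*(1/5910) = (-27911 + (7 + 40*(9 + 6)))*(1/5910) = (-27911 + (7 + 40*15))*(1/5910) = (-27911 + (7 + 600))*(1/5910) = (-27911 + 607)*(1/5910) = -27304*1/5910 = -13652/2955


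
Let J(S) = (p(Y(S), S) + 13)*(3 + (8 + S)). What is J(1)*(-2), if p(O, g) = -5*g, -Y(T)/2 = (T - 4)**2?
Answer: -192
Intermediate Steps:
Y(T) = -2*(-4 + T)**2 (Y(T) = -2*(T - 4)**2 = -2*(-4 + T)**2)
J(S) = (11 + S)*(13 - 5*S) (J(S) = (-5*S + 13)*(3 + (8 + S)) = (13 - 5*S)*(11 + S) = (11 + S)*(13 - 5*S))
J(1)*(-2) = (143 - 42*1 - 5*1**2)*(-2) = (143 - 42 - 5*1)*(-2) = (143 - 42 - 5)*(-2) = 96*(-2) = -192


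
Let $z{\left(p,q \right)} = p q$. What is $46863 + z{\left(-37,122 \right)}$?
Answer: $42349$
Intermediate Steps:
$46863 + z{\left(-37,122 \right)} = 46863 - 4514 = 42349$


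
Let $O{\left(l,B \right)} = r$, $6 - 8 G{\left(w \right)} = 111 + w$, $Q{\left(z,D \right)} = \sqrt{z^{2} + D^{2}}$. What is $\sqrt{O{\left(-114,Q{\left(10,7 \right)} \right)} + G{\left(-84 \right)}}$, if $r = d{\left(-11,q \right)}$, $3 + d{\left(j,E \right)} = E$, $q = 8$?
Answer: $\frac{\sqrt{38}}{4} \approx 1.5411$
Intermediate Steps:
$d{\left(j,E \right)} = -3 + E$
$r = 5$ ($r = -3 + 8 = 5$)
$Q{\left(z,D \right)} = \sqrt{D^{2} + z^{2}}$
$G{\left(w \right)} = - \frac{105}{8} - \frac{w}{8}$ ($G{\left(w \right)} = \frac{3}{4} - \frac{111 + w}{8} = \frac{3}{4} - \left(\frac{111}{8} + \frac{w}{8}\right) = - \frac{105}{8} - \frac{w}{8}$)
$O{\left(l,B \right)} = 5$
$\sqrt{O{\left(-114,Q{\left(10,7 \right)} \right)} + G{\left(-84 \right)}} = \sqrt{5 - \frac{21}{8}} = \sqrt{\frac{19}{8}} = \frac{\sqrt{38}}{4}$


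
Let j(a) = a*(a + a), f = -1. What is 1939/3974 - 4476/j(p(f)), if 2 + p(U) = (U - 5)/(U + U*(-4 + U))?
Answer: -35480237/194726 ≈ -182.21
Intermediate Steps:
p(U) = -2 + (-5 + U)/(U + U*(-4 + U)) (p(U) = -2 + (U - 5)/(U + U*(-4 + U)) = -2 + (-5 + U)/(U + U*(-4 + U)))
j(a) = 2*a**2 (j(a) = a*(2*a) = 2*a**2)
1939/3974 - 4476/j(p(f)) = 1939/3974 - 4476*(-3 - 1)**2/(2*(-5 - 2*(-1)**2 + 7*(-1))**2) = 1939*(1/3974) - 4476*8/(-5 - 2*1 - 7)**2 = 1939/3974 - 4476*8/(-5 - 2 - 7)**2 = 1939/3974 - 4476/(2*(-1*(-1/4)*(-14))**2) = 1939/3974 - 4476/(2*(-7/2)**2) = 1939/3974 - 4476/(2*(49/4)) = 1939/3974 - 4476/49/2 = 1939/3974 - 4476*2/49 = 1939/3974 - 8952/49 = -35480237/194726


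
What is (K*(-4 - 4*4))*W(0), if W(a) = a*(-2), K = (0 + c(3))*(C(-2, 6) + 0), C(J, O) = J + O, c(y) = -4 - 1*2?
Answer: 0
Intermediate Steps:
c(y) = -6 (c(y) = -4 - 2 = -6)
K = -24 (K = (0 - 6)*((-2 + 6) + 0) = -6*(4 + 0) = -6*4 = -24)
W(a) = -2*a
(K*(-4 - 4*4))*W(0) = (-24*(-4 - 4*4))*(-2*0) = -24*(-4 - 16)*0 = -24*(-20)*0 = 480*0 = 0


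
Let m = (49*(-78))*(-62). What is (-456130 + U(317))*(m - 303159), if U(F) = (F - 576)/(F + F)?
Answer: 19142712216405/634 ≈ 3.0194e+10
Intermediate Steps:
U(F) = (-576 + F)/(2*F) (U(F) = (-576 + F)/((2*F)) = (-576 + F)*(1/(2*F)) = (-576 + F)/(2*F))
m = 236964 (m = -3822*(-62) = 236964)
(-456130 + U(317))*(m - 303159) = (-456130 + (½)*(-576 + 317)/317)*(236964 - 303159) = (-456130 + (½)*(1/317)*(-259))*(-66195) = (-456130 - 259/634)*(-66195) = -289186679/634*(-66195) = 19142712216405/634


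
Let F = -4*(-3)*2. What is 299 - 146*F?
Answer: -3205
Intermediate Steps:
F = 24 (F = 12*2 = 24)
299 - 146*F = 299 - 146*24 = 299 - 3504 = -3205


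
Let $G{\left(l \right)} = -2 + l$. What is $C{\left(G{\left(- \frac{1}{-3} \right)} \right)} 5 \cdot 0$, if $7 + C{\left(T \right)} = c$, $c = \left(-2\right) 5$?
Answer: $0$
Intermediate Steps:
$c = -10$
$C{\left(T \right)} = -17$ ($C{\left(T \right)} = -7 - 10 = -17$)
$C{\left(G{\left(- \frac{1}{-3} \right)} \right)} 5 \cdot 0 = \left(-17\right) 5 \cdot 0 = \left(-85\right) 0 = 0$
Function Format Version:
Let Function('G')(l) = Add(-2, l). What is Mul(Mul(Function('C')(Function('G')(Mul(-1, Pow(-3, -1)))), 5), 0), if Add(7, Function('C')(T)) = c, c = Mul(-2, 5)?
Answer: 0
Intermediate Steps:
c = -10
Function('C')(T) = -17 (Function('C')(T) = Add(-7, -10) = -17)
Mul(Mul(Function('C')(Function('G')(Mul(-1, Pow(-3, -1)))), 5), 0) = Mul(Mul(-17, 5), 0) = Mul(-85, 0) = 0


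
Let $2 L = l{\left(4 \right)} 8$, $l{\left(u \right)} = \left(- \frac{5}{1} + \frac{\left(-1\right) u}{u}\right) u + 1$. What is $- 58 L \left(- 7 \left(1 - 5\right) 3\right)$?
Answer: $448224$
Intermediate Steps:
$l{\left(u \right)} = 1 - 6 u$ ($l{\left(u \right)} = \left(\left(-5\right) 1 - 1\right) u + 1 = \left(-5 - 1\right) u + 1 = - 6 u + 1 = 1 - 6 u$)
$L = -92$ ($L = \frac{\left(1 - 24\right) 8}{2} = \frac{\left(-23\right) 8}{2} = \frac{1}{2} \left(-184\right) = -92$)
$- 58 L \left(- 7 \left(1 - 5\right) 3\right) = \left(-58\right) \left(-92\right) \left(- 7 \left(1 - 5\right) 3\right) = 5336 \left(- 7 \left(\left(-4\right) 3\right)\right) = 5336 \left(\left(-7\right) \left(-12\right)\right) = 5336 \cdot 84 = 448224$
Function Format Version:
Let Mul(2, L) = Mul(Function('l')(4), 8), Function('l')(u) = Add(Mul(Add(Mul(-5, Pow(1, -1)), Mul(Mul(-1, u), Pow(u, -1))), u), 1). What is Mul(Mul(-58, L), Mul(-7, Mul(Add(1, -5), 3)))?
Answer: 448224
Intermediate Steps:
Function('l')(u) = Add(1, Mul(-6, u)) (Function('l')(u) = Add(Mul(Add(Mul(-5, 1), -1), u), 1) = Add(Mul(Add(-5, -1), u), 1) = Add(Mul(-6, u), 1) = Add(1, Mul(-6, u)))
L = -92 (L = Mul(Rational(1, 2), Mul(Add(1, Mul(-6, 4)), 8)) = Mul(Rational(1, 2), Mul(Add(1, -24), 8)) = Mul(Rational(1, 2), Mul(-23, 8)) = Mul(Rational(1, 2), -184) = -92)
Mul(Mul(-58, L), Mul(-7, Mul(Add(1, -5), 3))) = Mul(Mul(-58, -92), Mul(-7, Mul(Add(1, -5), 3))) = Mul(5336, Mul(-7, Mul(-4, 3))) = Mul(5336, Mul(-7, -12)) = Mul(5336, 84) = 448224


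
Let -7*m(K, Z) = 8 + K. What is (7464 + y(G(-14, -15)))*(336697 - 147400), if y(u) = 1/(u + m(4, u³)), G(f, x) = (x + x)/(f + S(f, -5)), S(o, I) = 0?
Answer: 1413354501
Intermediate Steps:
m(K, Z) = -8/7 - K/7 (m(K, Z) = -(8 + K)/7 = -8/7 - K/7)
G(f, x) = 2*x/f (G(f, x) = (x + x)/(f + 0) = (2*x)/f = 2*x/f)
y(u) = 1/(-12/7 + u) (y(u) = 1/(u + (-8/7 - ⅐*4)) = 1/(u + (-8/7 - 4/7)) = 1/(u - 12/7) = 1/(-12/7 + u))
(7464 + y(G(-14, -15)))*(336697 - 147400) = (7464 + 7/(-12 + 7*(2*(-15)/(-14))))*(336697 - 147400) = (7464 + 7/(-12 + 7*(2*(-15)*(-1/14))))*189297 = (7464 + 7/(-12 + 7*(15/7)))*189297 = (7464 + 7/(-12 + 15))*189297 = (7464 + 7/3)*189297 = (22399/3)*189297 = 1413354501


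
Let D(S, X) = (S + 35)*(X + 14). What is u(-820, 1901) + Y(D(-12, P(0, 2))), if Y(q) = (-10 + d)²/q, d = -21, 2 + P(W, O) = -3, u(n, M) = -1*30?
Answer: -5249/207 ≈ -25.357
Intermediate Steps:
u(n, M) = -30
P(W, O) = -5 (P(W, O) = -2 - 3 = -5)
D(S, X) = (14 + X)*(35 + S) (D(S, X) = (35 + S)*(14 + X) = (14 + X)*(35 + S))
Y(q) = 961/q (Y(q) = (-10 - 21)²/q = (-31)²/q = 961/q)
u(-820, 1901) + Y(D(-12, P(0, 2))) = -30 + 961/(490 + 14*(-12) + 35*(-5) - 12*(-5)) = -30 + 961/(490 - 168 - 175 + 60) = -30 + 961/207 = -5249/207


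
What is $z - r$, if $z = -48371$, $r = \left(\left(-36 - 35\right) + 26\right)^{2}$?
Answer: $-50396$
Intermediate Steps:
$r = 2025$ ($r = \left(-71 + 26\right)^{2} = \left(-45\right)^{2} = 2025$)
$z - r = -48371 - 2025 = -50396$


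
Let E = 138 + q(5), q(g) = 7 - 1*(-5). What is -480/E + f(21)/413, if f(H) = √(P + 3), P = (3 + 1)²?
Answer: -16/5 + √19/413 ≈ -3.1894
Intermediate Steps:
P = 16 (P = 4² = 16)
q(g) = 12 (q(g) = 7 + 5 = 12)
f(H) = √19 (f(H) = √(16 + 3) = √19)
E = 150 (E = 138 + 12 = 150)
-480/E + f(21)/413 = -480/150 + √19/413 = -480*1/150 + √19*(1/413) = -16/5 + √19/413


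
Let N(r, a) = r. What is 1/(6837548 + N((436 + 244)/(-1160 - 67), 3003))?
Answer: 1227/8389670716 ≈ 1.4625e-7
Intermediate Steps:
1/(6837548 + N((436 + 244)/(-1160 - 67), 3003)) = 1/(6837548 + (436 + 244)/(-1160 - 67)) = 1/(6837548 + 680/(-1227)) = 1/(6837548 + 680*(-1/1227)) = 1/(6837548 - 680/1227) = 1/(8389670716/1227) = 1227/8389670716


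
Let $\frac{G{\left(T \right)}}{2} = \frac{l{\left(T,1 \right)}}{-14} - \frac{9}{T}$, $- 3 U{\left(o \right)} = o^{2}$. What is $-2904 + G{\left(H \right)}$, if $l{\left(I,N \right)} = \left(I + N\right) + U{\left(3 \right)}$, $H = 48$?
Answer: $- \frac{163013}{56} \approx -2910.9$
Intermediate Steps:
$U{\left(o \right)} = - \frac{o^{2}}{3}$
$l{\left(I,N \right)} = -3 + I + N$ ($l{\left(I,N \right)} = \left(I + N\right) - \frac{3^{2}}{3} = \left(I + N\right) - 3 = -3 + I + N$)
$G{\left(T \right)} = \frac{2}{7} - \frac{18}{T} - \frac{T}{7}$ ($G{\left(T \right)} = 2 \left(\frac{-3 + T + 1}{-14} - \frac{9}{T}\right) = 2 \left(\left(-2 + T\right) \left(- \frac{1}{14}\right) - \frac{9}{T}\right) = 2 \left(\left(\frac{1}{7} - \frac{T}{14}\right) - \frac{9}{T}\right) = 2 \left(\frac{1}{7} - \frac{9}{T} - \frac{T}{14}\right) = \frac{2}{7} - \frac{18}{T} - \frac{T}{7}$)
$-2904 + G{\left(H \right)} = -2904 + \frac{-126 + 48 \left(2 - 48\right)}{7 \cdot 48} = -2904 + \frac{1}{7} \cdot \frac{1}{48} \left(-126 + 48 \left(2 - 48\right)\right) = -2904 + \frac{1}{7} \cdot \frac{1}{48} \left(-126 + 48 \left(-46\right)\right) = -2904 + \frac{1}{7} \cdot \frac{1}{48} \left(-126 - 2208\right) = -2904 + \frac{1}{7} \cdot \frac{1}{48} \left(-2334\right) = -2904 - \frac{389}{56} = - \frac{163013}{56}$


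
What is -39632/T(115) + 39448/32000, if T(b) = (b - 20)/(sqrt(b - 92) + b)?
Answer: -3646050311/76000 - 39632*sqrt(23)/95 ≈ -49975.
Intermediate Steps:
T(b) = (-20 + b)/(b + sqrt(-92 + b)) (T(b) = (-20 + b)/(sqrt(-92 + b) + b) = (-20 + b)/(b + sqrt(-92 + b)))
-39632/T(115) + 39448/32000 = -39632*(115 + sqrt(-92 + 115))/(-20 + 115) + 39448/32000 = -(911536/19 + 39632*sqrt(23)/95) + 39448*(1/32000) = -(911536/19 + 39632*sqrt(23)/95) + 4931/4000 = -39632*(23/19 + sqrt(23)/95) + 4931/4000 = (-911536/19 - 39632*sqrt(23)/95) + 4931/4000 = -3646050311/76000 - 39632*sqrt(23)/95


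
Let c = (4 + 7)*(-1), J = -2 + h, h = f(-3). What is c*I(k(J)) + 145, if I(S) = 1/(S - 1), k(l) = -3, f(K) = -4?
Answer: 591/4 ≈ 147.75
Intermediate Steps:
h = -4
J = -6 (J = -2 - 4 = -6)
c = -11 (c = 11*(-1) = -11)
I(S) = 1/(-1 + S)
c*I(k(J)) + 145 = -11/(-1 - 3) + 145 = -11/(-4) + 145 = -11*(-¼) + 145 = 11/4 + 145 = 591/4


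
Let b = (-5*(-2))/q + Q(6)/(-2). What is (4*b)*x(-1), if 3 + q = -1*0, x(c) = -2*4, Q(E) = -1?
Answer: 272/3 ≈ 90.667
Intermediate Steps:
x(c) = -8
q = -3 (q = -3 - 1*0 = -3 + 0 = -3)
b = -17/6 (b = -5*(-2)/(-3) - 1/(-2) = 10*(-⅓) - 1*(-½) = -10/3 + ½ = -17/6 ≈ -2.8333)
(4*b)*x(-1) = (4*(-17/6))*(-8) = -34/3*(-8) = 272/3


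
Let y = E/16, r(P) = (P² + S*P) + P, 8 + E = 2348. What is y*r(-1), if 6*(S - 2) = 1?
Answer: -2535/8 ≈ -316.88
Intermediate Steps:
S = 13/6 (S = 2 + (⅙)*1 = 2 + ⅙ = 13/6 ≈ 2.1667)
E = 2340 (E = -8 + 2348 = 2340)
r(P) = P² + 19*P/6 (r(P) = (P² + 13*P/6) + P = P² + 19*P/6)
y = 585/4 (y = 2340/16 = 2340*(1/16) = 585/4 ≈ 146.25)
y*r(-1) = 585*((⅙)*(-1)*(19 + 6*(-1)))/4 = 585*((⅙)*(-1)*(19 - 6))/4 = 585*((⅙)*(-1)*13)/4 = (585/4)*(-13/6) = -2535/8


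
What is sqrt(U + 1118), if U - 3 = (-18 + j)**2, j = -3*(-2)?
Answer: sqrt(1265) ≈ 35.567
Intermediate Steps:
j = 6
U = 147 (U = 3 + (-18 + 6)**2 = 3 + (-12)**2 = 3 + 144 = 147)
sqrt(U + 1118) = sqrt(147 + 1118) = sqrt(1265)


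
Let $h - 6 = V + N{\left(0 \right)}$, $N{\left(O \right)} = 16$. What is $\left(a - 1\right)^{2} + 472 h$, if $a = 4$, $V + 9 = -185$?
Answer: $-81175$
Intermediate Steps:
$V = -194$ ($V = -9 - 185 = -194$)
$h = -172$ ($h = 6 + \left(-194 + 16\right) = 6 - 178 = -172$)
$\left(a - 1\right)^{2} + 472 h = \left(4 - 1\right)^{2} + 472 \left(-172\right) = 3^{2} - 81184 = 9 - 81184 = -81175$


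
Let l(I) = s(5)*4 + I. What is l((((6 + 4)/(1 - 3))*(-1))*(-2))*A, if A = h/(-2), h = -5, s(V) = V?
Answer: 25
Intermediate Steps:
l(I) = 20 + I (l(I) = 5*4 + I = 20 + I)
A = 5/2 (A = -5/(-2) = -5*(-½) = 5/2 ≈ 2.5000)
l((((6 + 4)/(1 - 3))*(-1))*(-2))*A = (20 + (((6 + 4)/(1 - 3))*(-1))*(-2))*(5/2) = (20 + ((10/(-2))*(-1))*(-2))*(5/2) = (20 + ((10*(-½))*(-1))*(-2))*(5/2) = (20 - 5*(-1)*(-2))*(5/2) = (20 + 5*(-2))*(5/2) = (20 - 10)*(5/2) = 10*(5/2) = 25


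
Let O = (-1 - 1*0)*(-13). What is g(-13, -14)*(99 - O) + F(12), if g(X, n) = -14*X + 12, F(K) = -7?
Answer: 16677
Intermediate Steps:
O = 13 (O = (-1 + 0)*(-13) = -1*(-13) = 13)
g(X, n) = 12 - 14*X
g(-13, -14)*(99 - O) + F(12) = (12 - 14*(-13))*(99 - 1*13) - 7 = (12 + 182)*(99 - 13) - 7 = 194*86 - 7 = 16684 - 7 = 16677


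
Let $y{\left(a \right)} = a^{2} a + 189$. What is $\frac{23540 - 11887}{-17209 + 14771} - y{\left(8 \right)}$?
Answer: $- \frac{1720691}{2438} \approx -705.78$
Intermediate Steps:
$y{\left(a \right)} = 189 + a^{3}$ ($y{\left(a \right)} = a^{3} + 189 = 189 + a^{3}$)
$\frac{23540 - 11887}{-17209 + 14771} - y{\left(8 \right)} = \frac{23540 - 11887}{-17209 + 14771} - \left(189 + 8^{3}\right) = \frac{11653}{-2438} - \left(189 + 512\right) = 11653 \left(- \frac{1}{2438}\right) - 701 = - \frac{11653}{2438} - 701 = - \frac{1720691}{2438}$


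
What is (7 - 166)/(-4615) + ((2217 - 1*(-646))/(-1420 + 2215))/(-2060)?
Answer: 49436311/1511597100 ≈ 0.032705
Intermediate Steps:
(7 - 166)/(-4615) + ((2217 - 1*(-646))/(-1420 + 2215))/(-2060) = -159*(-1/4615) + ((2217 + 646)/795)*(-1/2060) = 159/4615 + (2863*(1/795))*(-1/2060) = 159/4615 + (2863/795)*(-1/2060) = 159/4615 - 2863/1637700 = 49436311/1511597100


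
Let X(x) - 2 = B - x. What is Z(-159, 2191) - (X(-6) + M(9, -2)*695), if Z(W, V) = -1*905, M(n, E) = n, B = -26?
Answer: -7142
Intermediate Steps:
X(x) = -24 - x (X(x) = 2 + (-26 - x) = -24 - x)
Z(W, V) = -905
Z(-159, 2191) - (X(-6) + M(9, -2)*695) = -905 - ((-24 - 1*(-6)) + 9*695) = -905 - ((-24 + 6) + 6255) = -905 - (-18 + 6255) = -905 - 1*6237 = -905 - 6237 = -7142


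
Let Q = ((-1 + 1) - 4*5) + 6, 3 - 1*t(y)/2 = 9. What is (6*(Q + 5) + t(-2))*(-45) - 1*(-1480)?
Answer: 4450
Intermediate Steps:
t(y) = -12 (t(y) = 6 - 2*9 = 6 - 18 = -12)
Q = -14 (Q = (0 - 20) + 6 = -20 + 6 = -14)
(6*(Q + 5) + t(-2))*(-45) - 1*(-1480) = (6*(-14 + 5) - 12)*(-45) - 1*(-1480) = (6*(-9) - 12)*(-45) + 1480 = (-54 - 12)*(-45) + 1480 = -66*(-45) + 1480 = 2970 + 1480 = 4450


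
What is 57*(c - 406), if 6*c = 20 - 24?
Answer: -23180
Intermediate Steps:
c = -⅔ (c = (20 - 24)/6 = (⅙)*(-4) = -⅔ ≈ -0.66667)
57*(c - 406) = 57*(-⅔ - 406) = 57*(-1220/3) = -23180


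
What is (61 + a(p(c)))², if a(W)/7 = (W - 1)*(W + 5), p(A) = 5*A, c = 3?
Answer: 4084441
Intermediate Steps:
a(W) = 7*(-1 + W)*(5 + W) (a(W) = 7*((W - 1)*(W + 5)) = 7*((-1 + W)*(5 + W)) = 7*(-1 + W)*(5 + W))
(61 + a(p(c)))² = (61 + (-35 + 7*(5*3)² + 28*(5*3)))² = (61 + (-35 + 7*15² + 28*15))² = (61 + (-35 + 7*225 + 420))² = (61 + (-35 + 1575 + 420))² = (61 + 1960)² = 2021² = 4084441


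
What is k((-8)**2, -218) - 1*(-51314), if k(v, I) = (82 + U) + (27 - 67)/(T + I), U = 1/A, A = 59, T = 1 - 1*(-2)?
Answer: 130392167/2537 ≈ 51396.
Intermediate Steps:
T = 3 (T = 1 + 2 = 3)
U = 1/59 ≈ 0.016949
k(v, I) = 4839/59 - 40/(3 + I) (k(v, I) = (82 + 1/59) + (27 - 67)/(3 + I) = 4839/59 - 40/(3 + I))
k((-8)**2, -218) - 1*(-51314) = (12157 + 4839*(-218))/(59*(3 - 218)) - 1*(-51314) = (1/59)*(12157 - 1054902)/(-215) + 51314 = (1/59)*(-1/215)*(-1042745) + 51314 = 208549/2537 + 51314 = 130392167/2537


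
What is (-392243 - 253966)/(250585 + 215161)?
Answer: -646209/465746 ≈ -1.3875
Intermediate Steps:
(-392243 - 253966)/(250585 + 215161) = -646209/465746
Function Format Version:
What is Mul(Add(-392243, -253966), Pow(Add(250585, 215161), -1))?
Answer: Rational(-646209, 465746) ≈ -1.3875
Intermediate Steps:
Mul(Add(-392243, -253966), Pow(Add(250585, 215161), -1)) = Mul(-646209, Pow(465746, -1)) = Mul(-646209, Rational(1, 465746)) = Rational(-646209, 465746)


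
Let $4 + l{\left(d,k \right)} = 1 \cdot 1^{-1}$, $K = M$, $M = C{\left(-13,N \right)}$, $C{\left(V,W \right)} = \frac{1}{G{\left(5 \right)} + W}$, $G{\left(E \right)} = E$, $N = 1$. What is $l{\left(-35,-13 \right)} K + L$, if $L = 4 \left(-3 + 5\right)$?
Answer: $\frac{15}{2} \approx 7.5$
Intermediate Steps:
$L = 8$ ($L = 4 \cdot 2 = 8$)
$C{\left(V,W \right)} = \frac{1}{5 + W}$
$M = \frac{1}{6}$ ($M = \frac{1}{5 + 1} = \frac{1}{6} \approx 0.16667$)
$K = \frac{1}{6} \approx 0.16667$
$l{\left(d,k \right)} = -3$ ($l{\left(d,k \right)} = -4 + 1 \cdot 1^{-1} = -4 + 1 \cdot 1 = -4 + 1 = -3$)
$l{\left(-35,-13 \right)} K + L = \left(-3\right) \frac{1}{6} + 8 = - \frac{1}{2} + 8 = \frac{15}{2}$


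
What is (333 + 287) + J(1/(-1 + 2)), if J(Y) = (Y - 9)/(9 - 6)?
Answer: 1852/3 ≈ 617.33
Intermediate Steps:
J(Y) = -3 + Y/3 (J(Y) = (-9 + Y)/3 = (-9 + Y)*(⅓) = -3 + Y/3)
(333 + 287) + J(1/(-1 + 2)) = (333 + 287) + (-3 + 1/(3*(-1 + 2))) = 620 + (-3 + (⅓)/1) = 620 + (-3 + (⅓)*1) = 620 + (-3 + ⅓) = 620 - 8/3 = 1852/3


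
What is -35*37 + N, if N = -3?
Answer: -1298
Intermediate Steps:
-35*37 + N = -35*37 - 3 = -1295 - 3 = -1298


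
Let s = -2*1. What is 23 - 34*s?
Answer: 91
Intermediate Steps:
s = -2
23 - 34*s = 23 - 34*(-2) = 23 + 68 = 91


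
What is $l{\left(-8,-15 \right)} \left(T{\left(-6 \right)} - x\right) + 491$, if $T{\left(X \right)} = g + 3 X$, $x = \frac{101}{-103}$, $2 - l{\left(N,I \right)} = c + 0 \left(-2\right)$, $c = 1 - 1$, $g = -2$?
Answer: $\frac{46655}{103} \approx 452.96$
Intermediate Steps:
$c = 0$ ($c = 1 - 1 = 0$)
$l{\left(N,I \right)} = 2$ ($l{\left(N,I \right)} = 2 - \left(0 + 0 \left(-2\right)\right) = 2 - \left(0 + 0\right) = 2 - 0 = 2 + 0 = 2$)
$x = - \frac{101}{103}$ ($x = 101 \left(- \frac{1}{103}\right) = - \frac{101}{103} \approx -0.98058$)
$T{\left(X \right)} = -2 + 3 X$
$l{\left(-8,-15 \right)} \left(T{\left(-6 \right)} - x\right) + 491 = 2 \left(\left(-2 + 3 \left(-6\right)\right) - - \frac{101}{103}\right) + 491 = 2 \left(\left(-2 - 18\right) + \frac{101}{103}\right) + 491 = 2 \left(-20 + \frac{101}{103}\right) + 491 = 2 \left(- \frac{1959}{103}\right) + 491 = - \frac{3918}{103} + 491 = \frac{46655}{103}$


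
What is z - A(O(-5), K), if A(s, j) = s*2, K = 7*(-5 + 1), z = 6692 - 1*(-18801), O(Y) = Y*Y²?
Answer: 25743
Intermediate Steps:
O(Y) = Y³
z = 25493 (z = 6692 + 18801 = 25493)
K = -28 (K = 7*(-4) = -28)
A(s, j) = 2*s
z - A(O(-5), K) = 25493 - 2*(-5)³ = 25493 - 2*(-125) = 25493 - 1*(-250) = 25493 + 250 = 25743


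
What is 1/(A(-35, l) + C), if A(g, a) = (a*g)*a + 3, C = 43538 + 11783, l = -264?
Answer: -1/2384036 ≈ -4.1946e-7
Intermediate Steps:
C = 55321
A(g, a) = 3 + g*a**2 (A(g, a) = g*a**2 + 3 = 3 + g*a**2)
1/(A(-35, l) + C) = 1/((3 - 35*(-264)**2) + 55321) = 1/((3 - 35*69696) + 55321) = 1/((3 - 2439360) + 55321) = 1/(-2439357 + 55321) = 1/(-2384036) = -1/2384036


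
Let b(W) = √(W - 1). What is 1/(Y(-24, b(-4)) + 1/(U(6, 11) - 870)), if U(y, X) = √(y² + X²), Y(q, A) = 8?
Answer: 6053074/48417633 + √157/48417633 ≈ 0.12502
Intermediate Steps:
b(W) = √(-1 + W)
U(y, X) = √(X² + y²)
1/(Y(-24, b(-4)) + 1/(U(6, 11) - 870)) = 1/(8 + 1/(√(11² + 6²) - 870)) = 1/(8 + 1/(√(121 + 36) - 870)) = 1/(8 + 1/(√157 - 870)) = 1/(8 + 1/(-870 + √157))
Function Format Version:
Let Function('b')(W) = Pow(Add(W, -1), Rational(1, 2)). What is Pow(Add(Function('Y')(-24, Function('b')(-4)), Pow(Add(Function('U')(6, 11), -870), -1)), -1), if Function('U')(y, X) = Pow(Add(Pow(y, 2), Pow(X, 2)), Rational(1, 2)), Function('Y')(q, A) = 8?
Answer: Add(Rational(6053074, 48417633), Mul(Rational(1, 48417633), Pow(157, Rational(1, 2)))) ≈ 0.12502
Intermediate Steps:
Function('b')(W) = Pow(Add(-1, W), Rational(1, 2))
Function('U')(y, X) = Pow(Add(Pow(X, 2), Pow(y, 2)), Rational(1, 2))
Pow(Add(Function('Y')(-24, Function('b')(-4)), Pow(Add(Function('U')(6, 11), -870), -1)), -1) = Pow(Add(8, Pow(Add(Pow(Add(Pow(11, 2), Pow(6, 2)), Rational(1, 2)), -870), -1)), -1) = Pow(Add(8, Pow(Add(Pow(Add(121, 36), Rational(1, 2)), -870), -1)), -1) = Pow(Add(8, Pow(Add(Pow(157, Rational(1, 2)), -870), -1)), -1) = Pow(Add(8, Pow(Add(-870, Pow(157, Rational(1, 2))), -1)), -1)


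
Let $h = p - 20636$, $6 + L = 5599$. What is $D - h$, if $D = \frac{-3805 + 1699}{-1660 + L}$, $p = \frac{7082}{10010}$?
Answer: $\frac{45132031073}{2187185} \approx 20635.0$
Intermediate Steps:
$L = 5593$ ($L = -6 + 5599 = 5593$)
$p = \frac{3541}{5005}$ ($p = 7082 \cdot \frac{1}{10010} = \frac{3541}{5005} \approx 0.70749$)
$D = - \frac{234}{437}$ ($D = \frac{-3805 + 1699}{-1660 + 5593} = - \frac{2106}{3933} = \left(-2106\right) \frac{1}{3933} = - \frac{234}{437} \approx -0.53547$)
$h = - \frac{103279639}{5005}$ ($h = \frac{3541}{5005} - 20636 = - \frac{103279639}{5005} \approx -20635.0$)
$D - h = - \frac{234}{437} - - \frac{103279639}{5005} = - \frac{234}{437} + \frac{103279639}{5005} = \frac{45132031073}{2187185}$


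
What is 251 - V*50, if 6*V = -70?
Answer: 2503/3 ≈ 834.33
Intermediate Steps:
V = -35/3 (V = (⅙)*(-70) = -35/3 ≈ -11.667)
251 - V*50 = 251 - (-35)*50/3 = 251 - 1*(-1750/3) = 251 + 1750/3 = 2503/3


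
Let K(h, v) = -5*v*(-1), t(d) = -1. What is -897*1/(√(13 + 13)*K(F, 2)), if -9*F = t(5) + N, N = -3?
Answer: -69*√26/20 ≈ -17.592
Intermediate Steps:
F = 4/9 (F = -(-1 - 3)/9 = -⅑*(-4) = 4/9 ≈ 0.44444)
K(h, v) = 5*v
-897*1/(√(13 + 13)*K(F, 2)) = -897*1/(10*√(13 + 13)) = -897*√26/260 = -69*√26/20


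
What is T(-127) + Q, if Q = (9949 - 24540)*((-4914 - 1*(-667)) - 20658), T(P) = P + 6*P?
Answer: 363387966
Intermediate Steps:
T(P) = 7*P
Q = 363388855 (Q = -14591*((-4914 + 667) - 20658) = -14591*(-4247 - 20658) = -14591*(-24905) = 363388855)
T(-127) + Q = 7*(-127) + 363388855 = -889 + 363388855 = 363387966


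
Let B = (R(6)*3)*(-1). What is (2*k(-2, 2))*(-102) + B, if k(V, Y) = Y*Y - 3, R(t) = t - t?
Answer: -204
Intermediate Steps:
R(t) = 0
k(V, Y) = -3 + Y**2 (k(V, Y) = Y**2 - 3 = -3 + Y**2)
B = 0 (B = (0*3)*(-1) = 0*(-1) = 0)
(2*k(-2, 2))*(-102) + B = (2*(-3 + 2**2))*(-102) + 0 = (2*(-3 + 4))*(-102) + 0 = (2*1)*(-102) + 0 = 2*(-102) + 0 = -204 + 0 = -204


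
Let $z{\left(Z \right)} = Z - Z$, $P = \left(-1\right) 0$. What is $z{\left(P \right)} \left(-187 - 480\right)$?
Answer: $0$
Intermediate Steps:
$P = 0$
$z{\left(Z \right)} = 0$
$z{\left(P \right)} \left(-187 - 480\right) = 0 \left(-187 - 480\right) = 0 \left(-667\right) = 0$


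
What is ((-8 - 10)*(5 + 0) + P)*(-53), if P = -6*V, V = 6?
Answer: 6678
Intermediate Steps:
P = -36 (P = -6*6 = -36)
((-8 - 10)*(5 + 0) + P)*(-53) = ((-8 - 10)*(5 + 0) - 36)*(-53) = (-18*5 - 36)*(-53) = (-90 - 36)*(-53) = -126*(-53) = 6678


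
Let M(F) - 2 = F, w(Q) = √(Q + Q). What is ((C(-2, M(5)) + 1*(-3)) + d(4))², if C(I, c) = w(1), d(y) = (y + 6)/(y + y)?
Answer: 81/16 - 7*√2/2 ≈ 0.11275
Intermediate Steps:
w(Q) = √2*√Q (w(Q) = √(2*Q) = √2*√Q)
d(y) = (6 + y)/(2*y) (d(y) = (6 + y)/((2*y)) = (6 + y)*(1/(2*y)) = (6 + y)/(2*y))
M(F) = 2 + F
C(I, c) = √2 (C(I, c) = √2*√1 = √2*1 = √2)
((C(-2, M(5)) + 1*(-3)) + d(4))² = ((√2 + 1*(-3)) + (½)*(6 + 4)/4)² = ((√2 - 3) + (½)*(¼)*10)² = ((-3 + √2) + 5/4)² = (-7/4 + √2)²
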